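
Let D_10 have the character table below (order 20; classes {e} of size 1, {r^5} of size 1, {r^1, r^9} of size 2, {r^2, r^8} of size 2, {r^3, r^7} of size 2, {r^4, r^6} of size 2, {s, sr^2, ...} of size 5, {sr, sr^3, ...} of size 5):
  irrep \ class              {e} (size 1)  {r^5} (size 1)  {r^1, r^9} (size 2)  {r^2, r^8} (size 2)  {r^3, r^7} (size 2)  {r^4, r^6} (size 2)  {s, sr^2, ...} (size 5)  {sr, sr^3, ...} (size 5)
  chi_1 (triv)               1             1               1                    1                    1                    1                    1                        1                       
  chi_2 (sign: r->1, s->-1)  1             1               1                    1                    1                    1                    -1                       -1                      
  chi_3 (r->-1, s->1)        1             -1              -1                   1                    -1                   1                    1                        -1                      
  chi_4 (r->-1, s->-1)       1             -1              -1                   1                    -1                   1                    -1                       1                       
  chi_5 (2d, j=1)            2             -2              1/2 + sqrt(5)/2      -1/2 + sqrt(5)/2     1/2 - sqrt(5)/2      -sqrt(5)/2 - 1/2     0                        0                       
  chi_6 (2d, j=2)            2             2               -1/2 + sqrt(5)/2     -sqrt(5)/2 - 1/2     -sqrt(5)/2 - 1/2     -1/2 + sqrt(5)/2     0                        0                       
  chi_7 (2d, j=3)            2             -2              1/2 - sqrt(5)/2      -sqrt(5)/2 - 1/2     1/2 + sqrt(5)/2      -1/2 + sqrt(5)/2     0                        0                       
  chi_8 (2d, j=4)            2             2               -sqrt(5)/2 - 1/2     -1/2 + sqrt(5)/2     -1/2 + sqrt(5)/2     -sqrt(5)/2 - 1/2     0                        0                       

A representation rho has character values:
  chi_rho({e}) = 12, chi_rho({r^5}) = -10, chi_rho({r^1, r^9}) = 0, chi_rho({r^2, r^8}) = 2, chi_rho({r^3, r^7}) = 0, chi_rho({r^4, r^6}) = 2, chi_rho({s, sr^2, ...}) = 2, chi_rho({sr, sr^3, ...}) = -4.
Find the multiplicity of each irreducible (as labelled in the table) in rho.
Multiplicities: chi_1: 0, chi_2: 1, chi_3: 3, chi_4: 0, chi_5: 2, chi_6: 0, chi_7: 2, chi_8: 0.

Solution. Use <chi_rho, chi> = (1/|G|) sum_C |C| * chi_rho(C) * conj(chi(C)) with |G| = 20 for each irreducible chi in the table:
  <chi_rho, chi_1> = (1/20)[1*(12)*conj(1) + 1*(-10)*conj(1) + 2*(0)*conj(1) + 2*(2)*conj(1) + 2*(0)*conj(1) + 2*(2)*conj(1) + 5*(2)*conj(1) + 5*(-4)*conj(1)]
      = (1/20)[(12) + (-10) + (0) + (4) + (0) + (4) + (10) + (-20)] = 0/20 = 0
  <chi_rho, chi_2> = (1/20)[1*(12)*conj(1) + 1*(-10)*conj(1) + 2*(0)*conj(1) + 2*(2)*conj(1) + 2*(0)*conj(1) + 2*(2)*conj(1) + 5*(2)*conj(-1) + 5*(-4)*conj(-1)]
      = (1/20)[(12) + (-10) + (0) + (4) + (0) + (4) + (-10) + (20)] = 20/20 = 1
  <chi_rho, chi_3> = (1/20)[1*(12)*conj(1) + 1*(-10)*conj(-1) + 2*(0)*conj(-1) + 2*(2)*conj(1) + 2*(0)*conj(-1) + 2*(2)*conj(1) + 5*(2)*conj(1) + 5*(-4)*conj(-1)]
      = (1/20)[(12) + (10) + (0) + (4) + (0) + (4) + (10) + (20)] = 60/20 = 3
  <chi_rho, chi_4> = (1/20)[1*(12)*conj(1) + 1*(-10)*conj(-1) + 2*(0)*conj(-1) + 2*(2)*conj(1) + 2*(0)*conj(-1) + 2*(2)*conj(1) + 5*(2)*conj(-1) + 5*(-4)*conj(1)]
      = (1/20)[(12) + (10) + (0) + (4) + (0) + (4) + (-10) + (-20)] = 0/20 = 0
  <chi_rho, chi_5> = (1/20)[1*(12)*conj(2) + 1*(-10)*conj(-2) + 2*(0)*conj(1/2 + sqrt(5)/2) + 2*(2)*conj(-1/2 + sqrt(5)/2) + 2*(0)*conj(1/2 - sqrt(5)/2) + 2*(2)*conj(-sqrt(5)/2 - 1/2) + 5*(2)*conj(0) + 5*(-4)*conj(0)]
      = (1/20)[(24) + (20) + (0) + (-2 + 2*sqrt(5)) + (0) + (-2*sqrt(5) - 2) + (0) + (0)] = 40/20 = 2
  <chi_rho, chi_6> = (1/20)[1*(12)*conj(2) + 1*(-10)*conj(2) + 2*(0)*conj(-1/2 + sqrt(5)/2) + 2*(2)*conj(-sqrt(5)/2 - 1/2) + 2*(0)*conj(-sqrt(5)/2 - 1/2) + 2*(2)*conj(-1/2 + sqrt(5)/2) + 5*(2)*conj(0) + 5*(-4)*conj(0)]
      = (1/20)[(24) + (-20) + (0) + (-2*sqrt(5) - 2) + (0) + (-2 + 2*sqrt(5)) + (0) + (0)] = 0/20 = 0
  <chi_rho, chi_7> = (1/20)[1*(12)*conj(2) + 1*(-10)*conj(-2) + 2*(0)*conj(1/2 - sqrt(5)/2) + 2*(2)*conj(-sqrt(5)/2 - 1/2) + 2*(0)*conj(1/2 + sqrt(5)/2) + 2*(2)*conj(-1/2 + sqrt(5)/2) + 5*(2)*conj(0) + 5*(-4)*conj(0)]
      = (1/20)[(24) + (20) + (0) + (-2*sqrt(5) - 2) + (0) + (-2 + 2*sqrt(5)) + (0) + (0)] = 40/20 = 2
  <chi_rho, chi_8> = (1/20)[1*(12)*conj(2) + 1*(-10)*conj(2) + 2*(0)*conj(-sqrt(5)/2 - 1/2) + 2*(2)*conj(-1/2 + sqrt(5)/2) + 2*(0)*conj(-1/2 + sqrt(5)/2) + 2*(2)*conj(-sqrt(5)/2 - 1/2) + 5*(2)*conj(0) + 5*(-4)*conj(0)]
      = (1/20)[(24) + (-20) + (0) + (-2 + 2*sqrt(5)) + (0) + (-2*sqrt(5) - 2) + (0) + (0)] = 0/20 = 0
Dimension check: dim(rho) = sum (mult * dim) = 0*1 + 1*1 + 3*1 + 0*1 + 2*2 + 0*2 + 2*2 + 0*2 = 12 = chi_rho(e) = 12.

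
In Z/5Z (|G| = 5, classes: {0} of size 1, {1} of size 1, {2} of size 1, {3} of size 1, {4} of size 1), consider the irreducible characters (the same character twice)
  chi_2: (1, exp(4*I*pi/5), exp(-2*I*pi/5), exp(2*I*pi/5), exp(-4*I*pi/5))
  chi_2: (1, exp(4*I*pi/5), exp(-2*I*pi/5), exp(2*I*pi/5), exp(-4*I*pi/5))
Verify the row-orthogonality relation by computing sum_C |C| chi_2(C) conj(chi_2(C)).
Sum = 5 = |G| = 5; so <chi_2, chi_2> = 1 (norm-1 confirms irreducibility).

Argument: Compute term by term over conjugacy classes (|C| * chi_2(C) * conj(chi_2(C))):
  1*(1)*conj(1) + 1*(exp(4*I*pi/5))*conj(exp(4*I*pi/5)) + 1*(exp(-2*I*pi/5))*conj(exp(-2*I*pi/5)) + 1*(exp(2*I*pi/5))*conj(exp(2*I*pi/5)) + 1*(exp(-4*I*pi/5))*conj(exp(-4*I*pi/5))
  = (1) + (1) + (1) + (1) + (1)
  = 5.
(Exp terms are combined using exp(i*s)*conj(exp(i*t)) = exp(i*(s-t)), and sums of them are collapsed using the identity that for every m > 1 the m distinct m-th roots of unity sum to 0, e.g. 1 + exp(2*I*pi/3) + exp(-2*I*pi/3) = 0.)
Dividing by |G| = 5 gives 5/5 = 1, matching the row-orthogonality relation <chi_2, chi_2> = [chi_2 = chi_2].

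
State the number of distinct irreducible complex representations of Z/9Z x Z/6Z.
54

Argument: The number of irreducible complex representations of a finite group equals its number of conjugacy classes. Z/9Z x Z/6Z is abelian of order 54, so every element is its own conjugacy class: 54 classes, so Z/9Z x Z/6Z (order 54) has exactly 54 irreducible complex representations.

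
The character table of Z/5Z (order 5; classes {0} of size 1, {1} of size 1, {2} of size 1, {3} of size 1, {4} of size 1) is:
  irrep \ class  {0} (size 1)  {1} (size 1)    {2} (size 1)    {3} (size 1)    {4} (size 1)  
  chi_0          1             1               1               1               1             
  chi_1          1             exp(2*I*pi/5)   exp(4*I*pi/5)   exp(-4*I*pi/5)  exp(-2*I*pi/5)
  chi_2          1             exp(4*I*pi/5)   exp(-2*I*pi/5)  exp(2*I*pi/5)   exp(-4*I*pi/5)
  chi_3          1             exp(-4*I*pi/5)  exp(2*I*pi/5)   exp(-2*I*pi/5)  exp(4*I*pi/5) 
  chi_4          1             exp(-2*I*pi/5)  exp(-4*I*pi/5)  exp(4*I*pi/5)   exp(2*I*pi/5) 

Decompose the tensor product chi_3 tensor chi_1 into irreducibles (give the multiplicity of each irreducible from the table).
chi_3 tensor chi_1 = chi_4 (all other irreducibles have multiplicity 0).

Justification: The character of a tensor product is the pointwise product (chi_3 * chi_1)(C) = chi_3(C) * chi_1(C):
  {0}: (1)*(1), {1}: (exp(-4*I*pi/5))*(exp(2*I*pi/5)), {2}: (exp(2*I*pi/5))*(exp(4*I*pi/5)), {3}: (exp(-2*I*pi/5))*(exp(-4*I*pi/5)), {4}: (exp(4*I*pi/5))*(exp(-2*I*pi/5))
so (chi_3 * chi_1) takes values
  {0} -> 1, {1} -> exp(-2*I*pi/5), {2} -> exp(-4*I*pi/5), {3} -> exp(4*I*pi/5), {4} -> exp(2*I*pi/5).
Now take the inner product of this character with each irreducible chi from the table, <chi_3*chi_1, chi> = (1/5) sum_C |C| (chi_3*chi_1)(C) conj(chi(C)):
  <chi_3*chi_1, chi_0> = (1/5)[1*(1)*conj(1) + 1*(exp(-2*I*pi/5))*conj(1) + 1*(exp(-4*I*pi/5))*conj(1) + 1*(exp(4*I*pi/5))*conj(1) + 1*(exp(2*I*pi/5))*conj(1)]
      = (1/5)[(1) + (exp(-2*I*pi/5)) + (exp(-4*I*pi/5)) + (exp(4*I*pi/5)) + (exp(2*I*pi/5))] = 0/5 = 0
  <chi_3*chi_1, chi_1> = (1/5)[1*(1)*conj(1) + 1*(exp(-2*I*pi/5))*conj(exp(2*I*pi/5)) + 1*(exp(-4*I*pi/5))*conj(exp(4*I*pi/5)) + 1*(exp(4*I*pi/5))*conj(exp(-4*I*pi/5)) + 1*(exp(2*I*pi/5))*conj(exp(-2*I*pi/5))]
      = (1/5)[(1) + (exp(-4*I*pi/5)) + (exp(2*I*pi/5)) + (exp(-2*I*pi/5)) + (exp(4*I*pi/5))] = 0/5 = 0
  <chi_3*chi_1, chi_2> = (1/5)[1*(1)*conj(1) + 1*(exp(-2*I*pi/5))*conj(exp(4*I*pi/5)) + 1*(exp(-4*I*pi/5))*conj(exp(-2*I*pi/5)) + 1*(exp(4*I*pi/5))*conj(exp(2*I*pi/5)) + 1*(exp(2*I*pi/5))*conj(exp(-4*I*pi/5))]
      = (1/5)[(1) + (exp(4*I*pi/5)) + (exp(-2*I*pi/5)) + (exp(2*I*pi/5)) + (exp(-4*I*pi/5))] = 0/5 = 0
  <chi_3*chi_1, chi_3> = (1/5)[1*(1)*conj(1) + 1*(exp(-2*I*pi/5))*conj(exp(-4*I*pi/5)) + 1*(exp(-4*I*pi/5))*conj(exp(2*I*pi/5)) + 1*(exp(4*I*pi/5))*conj(exp(-2*I*pi/5)) + 1*(exp(2*I*pi/5))*conj(exp(4*I*pi/5))]
      = (1/5)[(1) + (exp(2*I*pi/5)) + (exp(4*I*pi/5)) + (exp(-4*I*pi/5)) + (exp(-2*I*pi/5))] = 0/5 = 0
  <chi_3*chi_1, chi_4> = (1/5)[1*(1)*conj(1) + 1*(exp(-2*I*pi/5))*conj(exp(-2*I*pi/5)) + 1*(exp(-4*I*pi/5))*conj(exp(-4*I*pi/5)) + 1*(exp(4*I*pi/5))*conj(exp(4*I*pi/5)) + 1*(exp(2*I*pi/5))*conj(exp(2*I*pi/5))]
      = (1/5)[(1) + (1) + (1) + (1) + (1)] = 5/5 = 1
(Exp terms are combined using exp(i*s)*conj(exp(i*t)) = exp(i*(s-t)), and sums of them are collapsed using the identity that for every m > 1 the m distinct m-th roots of unity sum to 0, e.g. 1 + exp(2*I*pi/3) + exp(-2*I*pi/3) = 0.)
Hence the multiplicities are chi_4: 1. Dimension check: dim(chi_3)*dim(chi_1) = 1*1 = 1 and sum (mult * dim) = 1*1 = 1.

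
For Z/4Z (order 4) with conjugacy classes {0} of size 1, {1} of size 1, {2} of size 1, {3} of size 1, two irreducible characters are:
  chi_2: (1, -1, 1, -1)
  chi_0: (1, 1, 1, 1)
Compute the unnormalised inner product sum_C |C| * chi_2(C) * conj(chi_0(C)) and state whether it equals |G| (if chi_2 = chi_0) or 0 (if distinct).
Sum = 0; so <chi_2, chi_0> = 0 (distinct irreducibles are orthogonal).

Why: Compute term by term over conjugacy classes (|C| * chi_2(C) * conj(chi_0(C))):
  1*(1)*conj(1) + 1*(-1)*conj(1) + 1*(1)*conj(1) + 1*(-1)*conj(1)
  = (1) + (-1) + (1) + (-1)
  = 0.
(Exp terms are combined using exp(i*s)*conj(exp(i*t)) = exp(i*(s-t)), and sums of them are collapsed using the identity that for every m > 1 the m distinct m-th roots of unity sum to 0, e.g. 1 + exp(2*I*pi/3) + exp(-2*I*pi/3) = 0.)
Dividing by |G| = 4 gives 0/4 = 0, matching the row-orthogonality relation <chi_2, chi_0> = [chi_2 = chi_0].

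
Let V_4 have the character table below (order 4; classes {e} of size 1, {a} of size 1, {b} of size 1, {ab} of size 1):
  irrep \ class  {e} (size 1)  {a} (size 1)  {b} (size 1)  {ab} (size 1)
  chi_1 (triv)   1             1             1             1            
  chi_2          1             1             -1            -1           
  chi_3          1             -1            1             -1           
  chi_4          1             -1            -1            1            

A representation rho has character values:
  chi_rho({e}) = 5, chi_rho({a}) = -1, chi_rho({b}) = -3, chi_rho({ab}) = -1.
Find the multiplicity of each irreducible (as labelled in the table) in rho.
Multiplicities: chi_1: 0, chi_2: 2, chi_3: 1, chi_4: 2.

Justification: Use <chi_rho, chi> = (1/|G|) sum_C |C| * chi_rho(C) * conj(chi(C)) with |G| = 4 for each irreducible chi in the table:
  <chi_rho, chi_1> = (1/4)[1*(5)*conj(1) + 1*(-1)*conj(1) + 1*(-3)*conj(1) + 1*(-1)*conj(1)]
      = (1/4)[(5) + (-1) + (-3) + (-1)] = 0/4 = 0
  <chi_rho, chi_2> = (1/4)[1*(5)*conj(1) + 1*(-1)*conj(1) + 1*(-3)*conj(-1) + 1*(-1)*conj(-1)]
      = (1/4)[(5) + (-1) + (3) + (1)] = 8/4 = 2
  <chi_rho, chi_3> = (1/4)[1*(5)*conj(1) + 1*(-1)*conj(-1) + 1*(-3)*conj(1) + 1*(-1)*conj(-1)]
      = (1/4)[(5) + (1) + (-3) + (1)] = 4/4 = 1
  <chi_rho, chi_4> = (1/4)[1*(5)*conj(1) + 1*(-1)*conj(-1) + 1*(-3)*conj(-1) + 1*(-1)*conj(1)]
      = (1/4)[(5) + (1) + (3) + (-1)] = 8/4 = 2
Dimension check: dim(rho) = sum (mult * dim) = 0*1 + 2*1 + 1*1 + 2*1 = 5 = chi_rho(e) = 5.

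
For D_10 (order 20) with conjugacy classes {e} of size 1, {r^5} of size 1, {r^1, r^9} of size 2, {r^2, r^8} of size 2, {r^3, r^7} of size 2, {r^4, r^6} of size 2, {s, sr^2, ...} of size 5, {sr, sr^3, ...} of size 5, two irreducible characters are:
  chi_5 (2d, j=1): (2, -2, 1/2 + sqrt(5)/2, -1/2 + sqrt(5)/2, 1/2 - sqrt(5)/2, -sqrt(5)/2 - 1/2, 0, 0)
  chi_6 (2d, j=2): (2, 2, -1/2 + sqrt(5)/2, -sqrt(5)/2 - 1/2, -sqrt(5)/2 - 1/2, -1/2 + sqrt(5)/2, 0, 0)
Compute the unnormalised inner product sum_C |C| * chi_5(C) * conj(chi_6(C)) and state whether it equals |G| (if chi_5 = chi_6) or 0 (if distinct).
Sum = 0; so <chi_5, chi_6> = 0 (distinct irreducibles are orthogonal).

Compute term by term over conjugacy classes (|C| * chi_5(C) * conj(chi_6(C))):
  1*(2)*conj(2) + 1*(-2)*conj(2) + 2*(1/2 + sqrt(5)/2)*conj(-1/2 + sqrt(5)/2) + 2*(-1/2 + sqrt(5)/2)*conj(-sqrt(5)/2 - 1/2) + 2*(1/2 - sqrt(5)/2)*conj(-sqrt(5)/2 - 1/2) + 2*(-sqrt(5)/2 - 1/2)*conj(-1/2 + sqrt(5)/2) + 5*(0)*conj(0) + 5*(0)*conj(0)
  = (4) + (-4) + (2) + (-2) + (2) + (-2) + (0) + (0)
  = 0.
Dividing by |G| = 20 gives 0/20 = 0, matching the row-orthogonality relation <chi_5, chi_6> = [chi_5 = chi_6].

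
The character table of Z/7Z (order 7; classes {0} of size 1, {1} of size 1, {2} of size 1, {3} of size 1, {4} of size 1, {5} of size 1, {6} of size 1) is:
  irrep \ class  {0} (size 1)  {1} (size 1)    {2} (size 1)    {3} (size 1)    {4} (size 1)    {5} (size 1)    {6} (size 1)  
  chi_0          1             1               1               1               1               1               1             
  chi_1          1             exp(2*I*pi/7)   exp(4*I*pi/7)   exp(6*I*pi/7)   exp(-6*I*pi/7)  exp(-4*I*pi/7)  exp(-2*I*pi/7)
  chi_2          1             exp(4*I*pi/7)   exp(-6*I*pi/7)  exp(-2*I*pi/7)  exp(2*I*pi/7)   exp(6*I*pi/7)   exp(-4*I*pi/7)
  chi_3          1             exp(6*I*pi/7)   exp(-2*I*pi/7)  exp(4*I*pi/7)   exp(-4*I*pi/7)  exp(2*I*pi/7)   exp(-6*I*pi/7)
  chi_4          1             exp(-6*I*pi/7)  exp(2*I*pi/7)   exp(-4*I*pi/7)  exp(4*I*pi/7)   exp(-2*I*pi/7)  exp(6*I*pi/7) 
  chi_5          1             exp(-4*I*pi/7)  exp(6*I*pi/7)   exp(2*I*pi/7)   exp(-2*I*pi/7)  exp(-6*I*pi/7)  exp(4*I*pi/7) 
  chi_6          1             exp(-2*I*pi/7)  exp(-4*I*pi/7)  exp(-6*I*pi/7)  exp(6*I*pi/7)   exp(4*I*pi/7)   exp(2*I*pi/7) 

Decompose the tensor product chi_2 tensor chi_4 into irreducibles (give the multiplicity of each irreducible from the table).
chi_2 tensor chi_4 = chi_6 (all other irreducibles have multiplicity 0).

Why: The character of a tensor product is the pointwise product (chi_2 * chi_4)(C) = chi_2(C) * chi_4(C):
  {0}: (1)*(1), {1}: (exp(4*I*pi/7))*(exp(-6*I*pi/7)), {2}: (exp(-6*I*pi/7))*(exp(2*I*pi/7)), {3}: (exp(-2*I*pi/7))*(exp(-4*I*pi/7)), {4}: (exp(2*I*pi/7))*(exp(4*I*pi/7)), {5}: (exp(6*I*pi/7))*(exp(-2*I*pi/7)), {6}: (exp(-4*I*pi/7))*(exp(6*I*pi/7))
so (chi_2 * chi_4) takes values
  {0} -> 1, {1} -> exp(-2*I*pi/7), {2} -> exp(-4*I*pi/7), {3} -> exp(-6*I*pi/7), {4} -> exp(6*I*pi/7), {5} -> exp(4*I*pi/7), {6} -> exp(2*I*pi/7).
Now take the inner product of this character with each irreducible chi from the table, <chi_2*chi_4, chi> = (1/7) sum_C |C| (chi_2*chi_4)(C) conj(chi(C)):
  <chi_2*chi_4, chi_0> = (1/7)[1*(1)*conj(1) + 1*(exp(-2*I*pi/7))*conj(1) + 1*(exp(-4*I*pi/7))*conj(1) + 1*(exp(-6*I*pi/7))*conj(1) + 1*(exp(6*I*pi/7))*conj(1) + 1*(exp(4*I*pi/7))*conj(1) + 1*(exp(2*I*pi/7))*conj(1)]
      = (1/7)[(1) + (exp(-2*I*pi/7)) + (exp(-4*I*pi/7)) + (exp(-6*I*pi/7)) + (exp(6*I*pi/7)) + (exp(4*I*pi/7)) + (exp(2*I*pi/7))] = 0/7 = 0
  <chi_2*chi_4, chi_1> = (1/7)[1*(1)*conj(1) + 1*(exp(-2*I*pi/7))*conj(exp(2*I*pi/7)) + 1*(exp(-4*I*pi/7))*conj(exp(4*I*pi/7)) + 1*(exp(-6*I*pi/7))*conj(exp(6*I*pi/7)) + 1*(exp(6*I*pi/7))*conj(exp(-6*I*pi/7)) + 1*(exp(4*I*pi/7))*conj(exp(-4*I*pi/7)) + 1*(exp(2*I*pi/7))*conj(exp(-2*I*pi/7))]
      = (1/7)[(1) + (exp(-4*I*pi/7)) + (exp(6*I*pi/7)) + (exp(2*I*pi/7)) + (exp(-2*I*pi/7)) + (exp(-6*I*pi/7)) + (exp(4*I*pi/7))] = 0/7 = 0
  <chi_2*chi_4, chi_2> = (1/7)[1*(1)*conj(1) + 1*(exp(-2*I*pi/7))*conj(exp(4*I*pi/7)) + 1*(exp(-4*I*pi/7))*conj(exp(-6*I*pi/7)) + 1*(exp(-6*I*pi/7))*conj(exp(-2*I*pi/7)) + 1*(exp(6*I*pi/7))*conj(exp(2*I*pi/7)) + 1*(exp(4*I*pi/7))*conj(exp(6*I*pi/7)) + 1*(exp(2*I*pi/7))*conj(exp(-4*I*pi/7))]
      = (1/7)[(1) + (exp(-6*I*pi/7)) + (exp(2*I*pi/7)) + (exp(-4*I*pi/7)) + (exp(4*I*pi/7)) + (exp(-2*I*pi/7)) + (exp(6*I*pi/7))] = 0/7 = 0
  <chi_2*chi_4, chi_3> = (1/7)[1*(1)*conj(1) + 1*(exp(-2*I*pi/7))*conj(exp(6*I*pi/7)) + 1*(exp(-4*I*pi/7))*conj(exp(-2*I*pi/7)) + 1*(exp(-6*I*pi/7))*conj(exp(4*I*pi/7)) + 1*(exp(6*I*pi/7))*conj(exp(-4*I*pi/7)) + 1*(exp(4*I*pi/7))*conj(exp(2*I*pi/7)) + 1*(exp(2*I*pi/7))*conj(exp(-6*I*pi/7))]
      = (1/7)[(1) + (exp(6*I*pi/7)) + (exp(-2*I*pi/7)) + (exp(4*I*pi/7)) + (exp(-4*I*pi/7)) + (exp(2*I*pi/7)) + (exp(-6*I*pi/7))] = 0/7 = 0
  <chi_2*chi_4, chi_4> = (1/7)[1*(1)*conj(1) + 1*(exp(-2*I*pi/7))*conj(exp(-6*I*pi/7)) + 1*(exp(-4*I*pi/7))*conj(exp(2*I*pi/7)) + 1*(exp(-6*I*pi/7))*conj(exp(-4*I*pi/7)) + 1*(exp(6*I*pi/7))*conj(exp(4*I*pi/7)) + 1*(exp(4*I*pi/7))*conj(exp(-2*I*pi/7)) + 1*(exp(2*I*pi/7))*conj(exp(6*I*pi/7))]
      = (1/7)[(1) + (exp(4*I*pi/7)) + (exp(-6*I*pi/7)) + (exp(-2*I*pi/7)) + (exp(2*I*pi/7)) + (exp(6*I*pi/7)) + (exp(-4*I*pi/7))] = 0/7 = 0
  <chi_2*chi_4, chi_5> = (1/7)[1*(1)*conj(1) + 1*(exp(-2*I*pi/7))*conj(exp(-4*I*pi/7)) + 1*(exp(-4*I*pi/7))*conj(exp(6*I*pi/7)) + 1*(exp(-6*I*pi/7))*conj(exp(2*I*pi/7)) + 1*(exp(6*I*pi/7))*conj(exp(-2*I*pi/7)) + 1*(exp(4*I*pi/7))*conj(exp(-6*I*pi/7)) + 1*(exp(2*I*pi/7))*conj(exp(4*I*pi/7))]
      = (1/7)[(1) + (exp(2*I*pi/7)) + (exp(4*I*pi/7)) + (exp(6*I*pi/7)) + (exp(-6*I*pi/7)) + (exp(-4*I*pi/7)) + (exp(-2*I*pi/7))] = 0/7 = 0
  <chi_2*chi_4, chi_6> = (1/7)[1*(1)*conj(1) + 1*(exp(-2*I*pi/7))*conj(exp(-2*I*pi/7)) + 1*(exp(-4*I*pi/7))*conj(exp(-4*I*pi/7)) + 1*(exp(-6*I*pi/7))*conj(exp(-6*I*pi/7)) + 1*(exp(6*I*pi/7))*conj(exp(6*I*pi/7)) + 1*(exp(4*I*pi/7))*conj(exp(4*I*pi/7)) + 1*(exp(2*I*pi/7))*conj(exp(2*I*pi/7))]
      = (1/7)[(1) + (1) + (1) + (1) + (1) + (1) + (1)] = 7/7 = 1
(Exp terms are combined using exp(i*s)*conj(exp(i*t)) = exp(i*(s-t)), and sums of them are collapsed using the identity that for every m > 1 the m distinct m-th roots of unity sum to 0, e.g. 1 + exp(2*I*pi/3) + exp(-2*I*pi/3) = 0.)
Hence the multiplicities are chi_6: 1. Dimension check: dim(chi_2)*dim(chi_4) = 1*1 = 1 and sum (mult * dim) = 1*1 = 1.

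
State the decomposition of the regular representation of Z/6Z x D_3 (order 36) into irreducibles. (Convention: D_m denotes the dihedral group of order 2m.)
Each irreducible V_i of dimension d_i appears with multiplicity d_i, i.e. rho_reg = (direct sum over all irreducibles V_i) d_i V_i. The irreducible dimensions for Z/6Z x D_3 are 1, 1, 1, 1, 1, 1, 1, 1, 1, 1, 1, 1, 2, 2, 2, 2, 2, 2: 12 irreducibles of dimension 1, each with multiplicity 1; 6 irreducibles of dimension 2, each with multiplicity 2. Total dimension 12*1*1 + 6*2*2 = 36 = |G|.

General theorem: in the regular representation of a finite group G, each irreducible appears with multiplicity equal to its dimension. Check: dim(rho_reg) = sum d_i^2 = 1 + 1 + 1 + 1 + 1 + 1 + 1 + 1 + 1 + 1 + 1 + 1 + 4 + 4 + 4 + 4 + 4 + 4 = 36 = |G|.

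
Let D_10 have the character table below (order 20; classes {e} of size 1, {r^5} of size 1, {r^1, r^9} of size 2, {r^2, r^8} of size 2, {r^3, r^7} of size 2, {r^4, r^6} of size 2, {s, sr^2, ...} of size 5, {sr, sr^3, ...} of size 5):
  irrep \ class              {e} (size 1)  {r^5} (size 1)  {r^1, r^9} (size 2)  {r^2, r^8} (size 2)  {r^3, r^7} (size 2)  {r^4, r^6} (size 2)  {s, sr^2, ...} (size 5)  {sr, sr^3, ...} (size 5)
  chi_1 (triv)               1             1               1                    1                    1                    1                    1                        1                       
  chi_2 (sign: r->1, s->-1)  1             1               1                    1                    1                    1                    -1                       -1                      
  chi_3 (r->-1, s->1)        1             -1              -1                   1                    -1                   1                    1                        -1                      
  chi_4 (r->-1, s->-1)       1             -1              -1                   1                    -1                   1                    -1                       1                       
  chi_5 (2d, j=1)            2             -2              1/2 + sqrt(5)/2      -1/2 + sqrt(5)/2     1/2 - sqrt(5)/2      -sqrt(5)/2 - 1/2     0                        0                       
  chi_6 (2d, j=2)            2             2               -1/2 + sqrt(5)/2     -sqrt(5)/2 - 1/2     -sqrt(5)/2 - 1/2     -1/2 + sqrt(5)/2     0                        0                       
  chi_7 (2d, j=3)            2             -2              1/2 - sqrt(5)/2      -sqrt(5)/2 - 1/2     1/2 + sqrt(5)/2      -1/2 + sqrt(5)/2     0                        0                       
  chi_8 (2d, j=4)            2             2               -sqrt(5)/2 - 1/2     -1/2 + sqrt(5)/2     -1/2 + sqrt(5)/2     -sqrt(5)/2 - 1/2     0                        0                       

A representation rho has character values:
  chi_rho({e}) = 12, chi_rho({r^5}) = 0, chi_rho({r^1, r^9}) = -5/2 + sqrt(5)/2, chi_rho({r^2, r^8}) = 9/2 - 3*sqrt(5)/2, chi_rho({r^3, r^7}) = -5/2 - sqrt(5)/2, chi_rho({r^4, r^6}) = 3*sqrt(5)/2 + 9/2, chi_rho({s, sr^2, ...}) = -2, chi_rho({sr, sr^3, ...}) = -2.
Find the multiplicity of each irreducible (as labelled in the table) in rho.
Multiplicities: chi_1: 0, chi_2: 2, chi_3: 2, chi_4: 2, chi_5: 0, chi_6: 2, chi_7: 1, chi_8: 0.

Solution. Use <chi_rho, chi> = (1/|G|) sum_C |C| * chi_rho(C) * conj(chi(C)) with |G| = 20 for each irreducible chi in the table:
  <chi_rho, chi_1> = (1/20)[1*(12)*conj(1) + 1*(0)*conj(1) + 2*(-5/2 + sqrt(5)/2)*conj(1) + 2*(9/2 - 3*sqrt(5)/2)*conj(1) + 2*(-5/2 - sqrt(5)/2)*conj(1) + 2*(3*sqrt(5)/2 + 9/2)*conj(1) + 5*(-2)*conj(1) + 5*(-2)*conj(1)]
      = (1/20)[(12) + (0) + (-5 + sqrt(5)) + (9 - 3*sqrt(5)) + (-5 - sqrt(5)) + (3*sqrt(5) + 9) + (-10) + (-10)] = 0/20 = 0
  <chi_rho, chi_2> = (1/20)[1*(12)*conj(1) + 1*(0)*conj(1) + 2*(-5/2 + sqrt(5)/2)*conj(1) + 2*(9/2 - 3*sqrt(5)/2)*conj(1) + 2*(-5/2 - sqrt(5)/2)*conj(1) + 2*(3*sqrt(5)/2 + 9/2)*conj(1) + 5*(-2)*conj(-1) + 5*(-2)*conj(-1)]
      = (1/20)[(12) + (0) + (-5 + sqrt(5)) + (9 - 3*sqrt(5)) + (-5 - sqrt(5)) + (3*sqrt(5) + 9) + (10) + (10)] = 40/20 = 2
  <chi_rho, chi_3> = (1/20)[1*(12)*conj(1) + 1*(0)*conj(-1) + 2*(-5/2 + sqrt(5)/2)*conj(-1) + 2*(9/2 - 3*sqrt(5)/2)*conj(1) + 2*(-5/2 - sqrt(5)/2)*conj(-1) + 2*(3*sqrt(5)/2 + 9/2)*conj(1) + 5*(-2)*conj(1) + 5*(-2)*conj(-1)]
      = (1/20)[(12) + (0) + (5 - sqrt(5)) + (9 - 3*sqrt(5)) + (sqrt(5) + 5) + (3*sqrt(5) + 9) + (-10) + (10)] = 40/20 = 2
  <chi_rho, chi_4> = (1/20)[1*(12)*conj(1) + 1*(0)*conj(-1) + 2*(-5/2 + sqrt(5)/2)*conj(-1) + 2*(9/2 - 3*sqrt(5)/2)*conj(1) + 2*(-5/2 - sqrt(5)/2)*conj(-1) + 2*(3*sqrt(5)/2 + 9/2)*conj(1) + 5*(-2)*conj(-1) + 5*(-2)*conj(1)]
      = (1/20)[(12) + (0) + (5 - sqrt(5)) + (9 - 3*sqrt(5)) + (sqrt(5) + 5) + (3*sqrt(5) + 9) + (10) + (-10)] = 40/20 = 2
  <chi_rho, chi_5> = (1/20)[1*(12)*conj(2) + 1*(0)*conj(-2) + 2*(-5/2 + sqrt(5)/2)*conj(1/2 + sqrt(5)/2) + 2*(9/2 - 3*sqrt(5)/2)*conj(-1/2 + sqrt(5)/2) + 2*(-5/2 - sqrt(5)/2)*conj(1/2 - sqrt(5)/2) + 2*(3*sqrt(5)/2 + 9/2)*conj(-sqrt(5)/2 - 1/2) + 5*(-2)*conj(0) + 5*(-2)*conj(0)]
      = (1/20)[(24) + (0) + (-2*sqrt(5)) + (-12 + 6*sqrt(5)) + (2*sqrt(5)) + (-6*sqrt(5) - 12) + (0) + (0)] = 0/20 = 0
  <chi_rho, chi_6> = (1/20)[1*(12)*conj(2) + 1*(0)*conj(2) + 2*(-5/2 + sqrt(5)/2)*conj(-1/2 + sqrt(5)/2) + 2*(9/2 - 3*sqrt(5)/2)*conj(-sqrt(5)/2 - 1/2) + 2*(-5/2 - sqrt(5)/2)*conj(-sqrt(5)/2 - 1/2) + 2*(3*sqrt(5)/2 + 9/2)*conj(-1/2 + sqrt(5)/2) + 5*(-2)*conj(0) + 5*(-2)*conj(0)]
      = (1/20)[(24) + (0) + (5 - 3*sqrt(5)) + (3 - 3*sqrt(5)) + (5 + 3*sqrt(5)) + (3 + 3*sqrt(5)) + (0) + (0)] = 40/20 = 2
  <chi_rho, chi_7> = (1/20)[1*(12)*conj(2) + 1*(0)*conj(-2) + 2*(-5/2 + sqrt(5)/2)*conj(1/2 - sqrt(5)/2) + 2*(9/2 - 3*sqrt(5)/2)*conj(-sqrt(5)/2 - 1/2) + 2*(-5/2 - sqrt(5)/2)*conj(1/2 + sqrt(5)/2) + 2*(3*sqrt(5)/2 + 9/2)*conj(-1/2 + sqrt(5)/2) + 5*(-2)*conj(0) + 5*(-2)*conj(0)]
      = (1/20)[(24) + (0) + (-5 + 3*sqrt(5)) + (3 - 3*sqrt(5)) + (-3*sqrt(5) - 5) + (3 + 3*sqrt(5)) + (0) + (0)] = 20/20 = 1
  <chi_rho, chi_8> = (1/20)[1*(12)*conj(2) + 1*(0)*conj(2) + 2*(-5/2 + sqrt(5)/2)*conj(-sqrt(5)/2 - 1/2) + 2*(9/2 - 3*sqrt(5)/2)*conj(-1/2 + sqrt(5)/2) + 2*(-5/2 - sqrt(5)/2)*conj(-1/2 + sqrt(5)/2) + 2*(3*sqrt(5)/2 + 9/2)*conj(-sqrt(5)/2 - 1/2) + 5*(-2)*conj(0) + 5*(-2)*conj(0)]
      = (1/20)[(24) + (0) + (2*sqrt(5)) + (-12 + 6*sqrt(5)) + (-2*sqrt(5)) + (-6*sqrt(5) - 12) + (0) + (0)] = 0/20 = 0
Dimension check: dim(rho) = sum (mult * dim) = 0*1 + 2*1 + 2*1 + 2*1 + 0*2 + 2*2 + 1*2 + 0*2 = 12 = chi_rho(e) = 12.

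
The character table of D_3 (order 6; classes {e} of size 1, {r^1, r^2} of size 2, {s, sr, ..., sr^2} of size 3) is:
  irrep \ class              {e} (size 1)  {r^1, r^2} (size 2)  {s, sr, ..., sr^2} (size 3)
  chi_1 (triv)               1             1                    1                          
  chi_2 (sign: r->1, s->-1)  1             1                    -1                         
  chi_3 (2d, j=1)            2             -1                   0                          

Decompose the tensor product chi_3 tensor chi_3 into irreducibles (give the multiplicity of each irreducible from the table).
chi_3 tensor chi_3 = chi_1 + chi_2 + chi_3 (all other irreducibles have multiplicity 0).

Working: The character of a tensor product is the pointwise product (chi_3 * chi_3)(C) = chi_3(C) * chi_3(C):
  {e}: (2)*(2), {r^1, r^2}: (-1)*(-1), {s, sr, ..., sr^2}: (0)*(0)
so (chi_3 * chi_3) takes values
  {e} -> 4, {r^1, r^2} -> 1, {s, sr, ..., sr^2} -> 0.
Now take the inner product of this character with each irreducible chi from the table, <chi_3*chi_3, chi> = (1/6) sum_C |C| (chi_3*chi_3)(C) conj(chi(C)):
  <chi_3*chi_3, chi_1> = (1/6)[1*(4)*conj(1) + 2*(1)*conj(1) + 3*(0)*conj(1)]
      = (1/6)[(4) + (2) + (0)] = 6/6 = 1
  <chi_3*chi_3, chi_2> = (1/6)[1*(4)*conj(1) + 2*(1)*conj(1) + 3*(0)*conj(-1)]
      = (1/6)[(4) + (2) + (0)] = 6/6 = 1
  <chi_3*chi_3, chi_3> = (1/6)[1*(4)*conj(2) + 2*(1)*conj(-1) + 3*(0)*conj(0)]
      = (1/6)[(8) + (-2) + (0)] = 6/6 = 1
Hence the multiplicities are chi_1: 1, chi_2: 1, chi_3: 1. Dimension check: dim(chi_3)*dim(chi_3) = 2*2 = 4 and sum (mult * dim) = 1*1 + 1*1 + 1*2 = 4.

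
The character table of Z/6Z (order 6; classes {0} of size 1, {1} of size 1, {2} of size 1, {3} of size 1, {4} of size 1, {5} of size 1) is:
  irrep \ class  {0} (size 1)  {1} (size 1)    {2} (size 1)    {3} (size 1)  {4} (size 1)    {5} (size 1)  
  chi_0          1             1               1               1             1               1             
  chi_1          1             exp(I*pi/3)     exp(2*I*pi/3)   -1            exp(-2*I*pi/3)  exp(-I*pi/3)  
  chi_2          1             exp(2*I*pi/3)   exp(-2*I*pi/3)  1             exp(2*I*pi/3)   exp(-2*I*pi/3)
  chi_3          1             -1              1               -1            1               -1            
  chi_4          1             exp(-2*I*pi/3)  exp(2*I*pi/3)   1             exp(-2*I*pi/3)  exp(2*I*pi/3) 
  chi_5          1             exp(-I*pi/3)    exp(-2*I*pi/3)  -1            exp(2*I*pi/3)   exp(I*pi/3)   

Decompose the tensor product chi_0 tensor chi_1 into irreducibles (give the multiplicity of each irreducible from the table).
chi_0 tensor chi_1 = chi_1 (all other irreducibles have multiplicity 0).

Working: The character of a tensor product is the pointwise product (chi_0 * chi_1)(C) = chi_0(C) * chi_1(C):
  {0}: (1)*(1), {1}: (1)*(exp(I*pi/3)), {2}: (1)*(exp(2*I*pi/3)), {3}: (1)*(-1), {4}: (1)*(exp(-2*I*pi/3)), {5}: (1)*(exp(-I*pi/3))
so (chi_0 * chi_1) takes values
  {0} -> 1, {1} -> exp(I*pi/3), {2} -> exp(2*I*pi/3), {3} -> -1, {4} -> exp(-2*I*pi/3), {5} -> exp(-I*pi/3).
Now take the inner product of this character with each irreducible chi from the table, <chi_0*chi_1, chi> = (1/6) sum_C |C| (chi_0*chi_1)(C) conj(chi(C)):
  <chi_0*chi_1, chi_0> = (1/6)[1*(1)*conj(1) + 1*(exp(I*pi/3))*conj(1) + 1*(exp(2*I*pi/3))*conj(1) + 1*(-1)*conj(1) + 1*(exp(-2*I*pi/3))*conj(1) + 1*(exp(-I*pi/3))*conj(1)]
      = (1/6)[(1) + (exp(I*pi/3)) + (exp(2*I*pi/3)) + (-1) + (exp(-2*I*pi/3)) + (exp(-I*pi/3))] = 0/6 = 0
  <chi_0*chi_1, chi_1> = (1/6)[1*(1)*conj(1) + 1*(exp(I*pi/3))*conj(exp(I*pi/3)) + 1*(exp(2*I*pi/3))*conj(exp(2*I*pi/3)) + 1*(-1)*conj(-1) + 1*(exp(-2*I*pi/3))*conj(exp(-2*I*pi/3)) + 1*(exp(-I*pi/3))*conj(exp(-I*pi/3))]
      = (1/6)[(1) + (1) + (1) + (1) + (1) + (1)] = 6/6 = 1
  <chi_0*chi_1, chi_2> = (1/6)[1*(1)*conj(1) + 1*(exp(I*pi/3))*conj(exp(2*I*pi/3)) + 1*(exp(2*I*pi/3))*conj(exp(-2*I*pi/3)) + 1*(-1)*conj(1) + 1*(exp(-2*I*pi/3))*conj(exp(2*I*pi/3)) + 1*(exp(-I*pi/3))*conj(exp(-2*I*pi/3))]
      = (1/6)[(1) + (exp(-I*pi/3)) + (exp(-2*I*pi/3)) + (-1) + (exp(2*I*pi/3)) + (exp(I*pi/3))] = 0/6 = 0
  <chi_0*chi_1, chi_3> = (1/6)[1*(1)*conj(1) + 1*(exp(I*pi/3))*conj(-1) + 1*(exp(2*I*pi/3))*conj(1) + 1*(-1)*conj(-1) + 1*(exp(-2*I*pi/3))*conj(1) + 1*(exp(-I*pi/3))*conj(-1)]
      = (1/6)[(1) + (-exp(I*pi/3)) + (exp(2*I*pi/3)) + (1) + (exp(-2*I*pi/3)) + (-exp(-I*pi/3))] = 0/6 = 0
  <chi_0*chi_1, chi_4> = (1/6)[1*(1)*conj(1) + 1*(exp(I*pi/3))*conj(exp(-2*I*pi/3)) + 1*(exp(2*I*pi/3))*conj(exp(2*I*pi/3)) + 1*(-1)*conj(1) + 1*(exp(-2*I*pi/3))*conj(exp(-2*I*pi/3)) + 1*(exp(-I*pi/3))*conj(exp(2*I*pi/3))]
      = (1/6)[(1) + (-1) + (1) + (-1) + (1) + (-1)] = 0/6 = 0
  <chi_0*chi_1, chi_5> = (1/6)[1*(1)*conj(1) + 1*(exp(I*pi/3))*conj(exp(-I*pi/3)) + 1*(exp(2*I*pi/3))*conj(exp(-2*I*pi/3)) + 1*(-1)*conj(-1) + 1*(exp(-2*I*pi/3))*conj(exp(2*I*pi/3)) + 1*(exp(-I*pi/3))*conj(exp(I*pi/3))]
      = (1/6)[(1) + (exp(2*I*pi/3)) + (exp(-2*I*pi/3)) + (1) + (exp(2*I*pi/3)) + (exp(-2*I*pi/3))] = 0/6 = 0
(Exp terms are combined using exp(i*s)*conj(exp(i*t)) = exp(i*(s-t)), and sums of them are collapsed using the identity that for every m > 1 the m distinct m-th roots of unity sum to 0, e.g. 1 + exp(2*I*pi/3) + exp(-2*I*pi/3) = 0.)
Hence the multiplicities are chi_1: 1. Dimension check: dim(chi_0)*dim(chi_1) = 1*1 = 1 and sum (mult * dim) = 1*1 = 1.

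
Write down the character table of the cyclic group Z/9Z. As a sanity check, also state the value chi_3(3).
Character table of Z/9Z (irreps indexed chi_0,...,chi_8 with chi_k(m) = zeta_9^(k*m), zeta_9 = exp(2*pi*i/9)):
  irrep \ class  {0} (size 1)  {1} (size 1)    {2} (size 1)    {3} (size 1)    {4} (size 1)    {5} (size 1)    {6} (size 1)    {7} (size 1)    {8} (size 1)  
  chi_0          1             1               1               1               1               1               1               1               1             
  chi_1          1             exp(2*I*pi/9)   exp(4*I*pi/9)   exp(2*I*pi/3)   exp(8*I*pi/9)   exp(-8*I*pi/9)  exp(-2*I*pi/3)  exp(-4*I*pi/9)  exp(-2*I*pi/9)
  chi_2          1             exp(4*I*pi/9)   exp(8*I*pi/9)   exp(-2*I*pi/3)  exp(-2*I*pi/9)  exp(2*I*pi/9)   exp(2*I*pi/3)   exp(-8*I*pi/9)  exp(-4*I*pi/9)
  chi_3          1             exp(2*I*pi/3)   exp(-2*I*pi/3)  1               exp(2*I*pi/3)   exp(-2*I*pi/3)  1               exp(2*I*pi/3)   exp(-2*I*pi/3)
  chi_4          1             exp(8*I*pi/9)   exp(-2*I*pi/9)  exp(2*I*pi/3)   exp(-4*I*pi/9)  exp(4*I*pi/9)   exp(-2*I*pi/3)  exp(2*I*pi/9)   exp(-8*I*pi/9)
  chi_5          1             exp(-8*I*pi/9)  exp(2*I*pi/9)   exp(-2*I*pi/3)  exp(4*I*pi/9)   exp(-4*I*pi/9)  exp(2*I*pi/3)   exp(-2*I*pi/9)  exp(8*I*pi/9) 
  chi_6          1             exp(-2*I*pi/3)  exp(2*I*pi/3)   1               exp(-2*I*pi/3)  exp(2*I*pi/3)   1               exp(-2*I*pi/3)  exp(2*I*pi/3) 
  chi_7          1             exp(-4*I*pi/9)  exp(-8*I*pi/9)  exp(2*I*pi/3)   exp(2*I*pi/9)   exp(-2*I*pi/9)  exp(-2*I*pi/3)  exp(8*I*pi/9)   exp(4*I*pi/9) 
  chi_8          1             exp(-2*I*pi/9)  exp(-4*I*pi/9)  exp(-2*I*pi/3)  exp(-8*I*pi/9)  exp(8*I*pi/9)   exp(2*I*pi/3)   exp(4*I*pi/9)   exp(2*I*pi/9) 

Spot check: chi_3(3) = zeta_9^(3*3) = zeta_9^9 = 1.

Z/9Z is abelian, so all 9 irreducible complex representations are 1-dimensional. They are given by chi_k(m) = zeta_9^(k*m) for k = 0,...,8. Row orthogonality: sum_m chi_k(m) conj(chi_l(m)) = 9 * [k = l].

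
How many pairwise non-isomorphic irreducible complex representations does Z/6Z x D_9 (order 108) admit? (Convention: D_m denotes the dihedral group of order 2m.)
36

Solution. The number of irreducible complex representations of a finite group equals its number of conjugacy classes. For a direct product, #classes(G x H) = #classes(G) * #classes(H). Z/6Z has 6 classes (abelian), D_9 has 6 classes, so 6 * 6 = 36, so Z/6Z x D_9 (order 108) has exactly 36 irreducible complex representations.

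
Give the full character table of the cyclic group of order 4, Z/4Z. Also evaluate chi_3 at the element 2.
Character table of Z/4Z (irreps indexed chi_0,...,chi_3 with chi_k(m) = zeta_4^(k*m), zeta_4 = exp(2*pi*i/4)):
  irrep \ class  {0} (size 1)  {1} (size 1)  {2} (size 1)  {3} (size 1)
  chi_0          1             1             1             1           
  chi_1          1             I             -1            -I          
  chi_2          1             -1            1             -1          
  chi_3          1             -I            -1            I           

Spot check: chi_3(2) = zeta_4^(3*2) = zeta_4^6 = -1.

Details: Z/4Z is abelian, so all 4 irreducible complex representations are 1-dimensional. They are given by chi_k(m) = zeta_4^(k*m) for k = 0,...,3. Row orthogonality: sum_m chi_k(m) conj(chi_l(m)) = 4 * [k = l].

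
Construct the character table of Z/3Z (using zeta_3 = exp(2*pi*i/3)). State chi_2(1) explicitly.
Character table of Z/3Z (irreps indexed chi_0,...,chi_2 with chi_k(m) = zeta_3^(k*m), zeta_3 = exp(2*pi*i/3)):
  irrep \ class  {0} (size 1)  {1} (size 1)    {2} (size 1)  
  chi_0          1             1               1             
  chi_1          1             exp(2*I*pi/3)   exp(-2*I*pi/3)
  chi_2          1             exp(-2*I*pi/3)  exp(2*I*pi/3) 

Spot check: chi_2(1) = zeta_3^(2*1) = zeta_3^2 = exp(-2*I*pi/3).

Proof sketch: Z/3Z is abelian, so all 3 irreducible complex representations are 1-dimensional. They are given by chi_k(m) = zeta_3^(k*m) for k = 0,...,2. Row orthogonality: sum_m chi_k(m) conj(chi_l(m)) = 3 * [k = l].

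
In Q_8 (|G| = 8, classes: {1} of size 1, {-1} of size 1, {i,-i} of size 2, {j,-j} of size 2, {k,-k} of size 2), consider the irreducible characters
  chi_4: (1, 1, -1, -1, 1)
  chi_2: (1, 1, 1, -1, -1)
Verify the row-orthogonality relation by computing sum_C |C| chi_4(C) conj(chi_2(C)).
Sum = 0; so <chi_4, chi_2> = 0 (distinct irreducibles are orthogonal).

Solution. Compute term by term over conjugacy classes (|C| * chi_4(C) * conj(chi_2(C))):
  1*(1)*conj(1) + 1*(1)*conj(1) + 2*(-1)*conj(1) + 2*(-1)*conj(-1) + 2*(1)*conj(-1)
  = (1) + (1) + (-2) + (2) + (-2)
  = 0.
Dividing by |G| = 8 gives 0/8 = 0, matching the row-orthogonality relation <chi_4, chi_2> = [chi_4 = chi_2].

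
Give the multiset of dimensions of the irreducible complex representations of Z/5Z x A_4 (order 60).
Dimensions: 1, 1, 1, 1, 1, 1, 1, 1, 1, 1, 1, 1, 1, 1, 1, 3, 3, 3, 3, 3

Proof sketch: There are 20 irreducibles (= number of conjugacy classes). Their dimensions d_i satisfy sum d_i^2 = |G| = 60: 1 + 1 + 1 + 1 + 1 + 1 + 1 + 1 + 1 + 1 + 1 + 1 + 1 + 1 + 1 + 9 + 9 + 9 + 9 + 9 = 60. (For the product with Z/5Z: each of the 5 1-dim characters of Z/5Z tensors with each irrep of A_4, giving 5 copies of each A_4-dimension.)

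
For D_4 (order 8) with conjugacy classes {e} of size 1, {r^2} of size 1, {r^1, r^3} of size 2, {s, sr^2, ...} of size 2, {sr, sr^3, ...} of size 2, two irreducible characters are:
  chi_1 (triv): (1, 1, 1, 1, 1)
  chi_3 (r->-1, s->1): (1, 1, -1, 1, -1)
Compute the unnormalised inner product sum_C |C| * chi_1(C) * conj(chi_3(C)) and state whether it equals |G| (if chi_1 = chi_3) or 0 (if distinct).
Sum = 0; so <chi_1, chi_3> = 0 (distinct irreducibles are orthogonal).

Derivation: Compute term by term over conjugacy classes (|C| * chi_1(C) * conj(chi_3(C))):
  1*(1)*conj(1) + 1*(1)*conj(1) + 2*(1)*conj(-1) + 2*(1)*conj(1) + 2*(1)*conj(-1)
  = (1) + (1) + (-2) + (2) + (-2)
  = 0.
Dividing by |G| = 8 gives 0/8 = 0, matching the row-orthogonality relation <chi_1, chi_3> = [chi_1 = chi_3].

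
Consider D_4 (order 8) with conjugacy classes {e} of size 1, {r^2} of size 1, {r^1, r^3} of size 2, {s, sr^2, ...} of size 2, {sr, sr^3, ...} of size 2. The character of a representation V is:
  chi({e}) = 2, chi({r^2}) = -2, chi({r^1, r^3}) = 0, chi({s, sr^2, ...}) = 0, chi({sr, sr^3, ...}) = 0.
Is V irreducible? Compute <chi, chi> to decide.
Irreducible: <chi, chi> = 1.

Proof sketch: <chi, chi> = (1/|G|) sum_C |C| * |chi(C)|^2 = (1/8)[1*|2|^2 + 1*|-2|^2 + 2*|0|^2 + 2*|0|^2 + 2*|0|^2]
  = (1/8)[(4) + (4) + (0) + (0) + (0)] = 8/8 = 1.
A character is irreducible iff <chi, chi> = 1, so this representation is irreducible.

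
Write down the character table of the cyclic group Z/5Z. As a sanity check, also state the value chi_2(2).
Character table of Z/5Z (irreps indexed chi_0,...,chi_4 with chi_k(m) = zeta_5^(k*m), zeta_5 = exp(2*pi*i/5)):
  irrep \ class  {0} (size 1)  {1} (size 1)    {2} (size 1)    {3} (size 1)    {4} (size 1)  
  chi_0          1             1               1               1               1             
  chi_1          1             exp(2*I*pi/5)   exp(4*I*pi/5)   exp(-4*I*pi/5)  exp(-2*I*pi/5)
  chi_2          1             exp(4*I*pi/5)   exp(-2*I*pi/5)  exp(2*I*pi/5)   exp(-4*I*pi/5)
  chi_3          1             exp(-4*I*pi/5)  exp(2*I*pi/5)   exp(-2*I*pi/5)  exp(4*I*pi/5) 
  chi_4          1             exp(-2*I*pi/5)  exp(-4*I*pi/5)  exp(4*I*pi/5)   exp(2*I*pi/5) 

Spot check: chi_2(2) = zeta_5^(2*2) = zeta_5^4 = exp(-2*I*pi/5).

Solution. Z/5Z is abelian, so all 5 irreducible complex representations are 1-dimensional. They are given by chi_k(m) = zeta_5^(k*m) for k = 0,...,4. Row orthogonality: sum_m chi_k(m) conj(chi_l(m)) = 5 * [k = l].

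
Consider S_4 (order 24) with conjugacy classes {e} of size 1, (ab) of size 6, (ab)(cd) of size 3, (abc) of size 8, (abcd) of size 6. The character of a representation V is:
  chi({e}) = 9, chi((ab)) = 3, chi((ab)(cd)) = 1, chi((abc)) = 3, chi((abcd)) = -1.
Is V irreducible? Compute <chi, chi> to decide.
Not irreducible (reducible): <chi, chi> = 9 > 1.

Working: <chi, chi> = (1/|G|) sum_C |C| * |chi(C)|^2 = (1/24)[1*|9|^2 + 6*|3|^2 + 3*|1|^2 + 8*|3|^2 + 6*|-1|^2]
  = (1/24)[(81) + (54) + (3) + (72) + (6)] = 216/24 = 9.
A character is irreducible iff <chi, chi> = 1, so this representation is reducible.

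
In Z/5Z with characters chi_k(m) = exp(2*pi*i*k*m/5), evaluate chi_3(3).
chi_3(3) = zeta_5^9 = exp(-2*I*pi/5)

Proof sketch: chi_3(3) = zeta_5^(3*3) = zeta_5^9. Since zeta_5^5 = 1, this equals zeta_5^4 = exp(2*pi*i*4/5) = exp(-2*I*pi/5).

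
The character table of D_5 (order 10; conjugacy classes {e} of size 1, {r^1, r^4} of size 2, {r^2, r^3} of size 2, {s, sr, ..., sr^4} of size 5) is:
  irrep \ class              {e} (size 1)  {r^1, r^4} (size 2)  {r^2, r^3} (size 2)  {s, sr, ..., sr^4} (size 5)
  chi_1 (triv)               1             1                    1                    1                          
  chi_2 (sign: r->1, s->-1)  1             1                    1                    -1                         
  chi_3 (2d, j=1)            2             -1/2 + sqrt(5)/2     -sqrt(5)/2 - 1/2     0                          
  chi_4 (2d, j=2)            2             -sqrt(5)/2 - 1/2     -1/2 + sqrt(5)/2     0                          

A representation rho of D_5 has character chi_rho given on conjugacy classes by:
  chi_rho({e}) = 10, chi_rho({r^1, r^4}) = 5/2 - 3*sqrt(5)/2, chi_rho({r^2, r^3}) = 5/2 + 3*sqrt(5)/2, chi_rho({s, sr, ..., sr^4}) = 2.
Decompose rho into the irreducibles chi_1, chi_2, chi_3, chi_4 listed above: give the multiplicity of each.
Multiplicities: chi_1: 3, chi_2: 1, chi_3: 0, chi_4: 3.

Justification: Use <chi_rho, chi> = (1/|G|) sum_C |C| * chi_rho(C) * conj(chi(C)) with |G| = 10 for each irreducible chi in the table:
  <chi_rho, chi_1> = (1/10)[1*(10)*conj(1) + 2*(5/2 - 3*sqrt(5)/2)*conj(1) + 2*(5/2 + 3*sqrt(5)/2)*conj(1) + 5*(2)*conj(1)]
      = (1/10)[(10) + (5 - 3*sqrt(5)) + (5 + 3*sqrt(5)) + (10)] = 30/10 = 3
  <chi_rho, chi_2> = (1/10)[1*(10)*conj(1) + 2*(5/2 - 3*sqrt(5)/2)*conj(1) + 2*(5/2 + 3*sqrt(5)/2)*conj(1) + 5*(2)*conj(-1)]
      = (1/10)[(10) + (5 - 3*sqrt(5)) + (5 + 3*sqrt(5)) + (-10)] = 10/10 = 1
  <chi_rho, chi_3> = (1/10)[1*(10)*conj(2) + 2*(5/2 - 3*sqrt(5)/2)*conj(-1/2 + sqrt(5)/2) + 2*(5/2 + 3*sqrt(5)/2)*conj(-sqrt(5)/2 - 1/2) + 5*(2)*conj(0)]
      = (1/10)[(20) + (-10 + 4*sqrt(5)) + (-10 - 4*sqrt(5)) + (0)] = 0/10 = 0
  <chi_rho, chi_4> = (1/10)[1*(10)*conj(2) + 2*(5/2 - 3*sqrt(5)/2)*conj(-sqrt(5)/2 - 1/2) + 2*(5/2 + 3*sqrt(5)/2)*conj(-1/2 + sqrt(5)/2) + 5*(2)*conj(0)]
      = (1/10)[(20) + (5 - sqrt(5)) + (sqrt(5) + 5) + (0)] = 30/10 = 3
Dimension check: dim(rho) = sum (mult * dim) = 3*1 + 1*1 + 0*2 + 3*2 = 10 = chi_rho(e) = 10.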